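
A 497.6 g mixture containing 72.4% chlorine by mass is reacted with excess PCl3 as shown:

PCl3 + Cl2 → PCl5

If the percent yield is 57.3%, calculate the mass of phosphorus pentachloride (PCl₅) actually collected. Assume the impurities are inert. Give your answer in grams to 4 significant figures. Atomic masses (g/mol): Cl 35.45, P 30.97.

606.2 g

Pure Cl2 available = 497.6 g × 0.724 = 360.26 g.
M(Cl2) = 2(35.45) = 70.90 g/mol.
M(PCl5) = 30.97 + 5(35.45) = 208.22 g/mol.
n(Cl2) = 360.26 g / 70.90 g/mol = 5.0813 mol.
From the equation the Cl2:PCl5 mole ratio is 1:1, so n(PCl5) = 5.0813 × 1/1 = 5.0813 mol.
Mass of PCl5 = 5.0813 mol × 208.22 g/mol = 1058.0 g.
Actual mass collected = 1058.0 g × 0.573 = 606.25 g.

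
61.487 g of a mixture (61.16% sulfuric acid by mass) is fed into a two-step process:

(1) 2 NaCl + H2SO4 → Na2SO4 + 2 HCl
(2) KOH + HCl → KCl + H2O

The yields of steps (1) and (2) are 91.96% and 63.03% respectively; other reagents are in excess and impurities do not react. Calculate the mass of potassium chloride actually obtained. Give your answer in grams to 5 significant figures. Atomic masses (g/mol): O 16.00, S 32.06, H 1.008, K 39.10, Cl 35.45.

33.137 g

Pure H2SO4 = 61.487 × 0.6116 = 37.6054 g.
M(H2SO4) = 2(1.008) + 32.06 + 4(16.00) = 98.076 g/mol.
M(KCl) = 39.10 + 35.45 = 74.55 g/mol.
n(H2SO4) = 37.6054 / 98.076 = 0.383432 mol.
Step 1 (H2SO4:HCl = 1:2): theoretical n(HCl) = 0.766863 mol; at 91.96% yield, n(HCl) = 0.705208 mol.
Step 2 (HCl:KCl = 1:1): theoretical n(KCl) = 0.705208 mol, so theoretical mass = 0.705208 × 74.55 = 52.5732 g.
At 63.03% yield, actual mass of KCl = 52.5732 × 0.6303 = 33.1369 g.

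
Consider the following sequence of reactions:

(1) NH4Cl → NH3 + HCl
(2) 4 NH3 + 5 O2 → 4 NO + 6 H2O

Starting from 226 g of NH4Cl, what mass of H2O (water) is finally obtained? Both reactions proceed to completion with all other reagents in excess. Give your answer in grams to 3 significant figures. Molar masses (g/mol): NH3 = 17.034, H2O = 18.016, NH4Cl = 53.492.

114 g

n(NH4Cl) = 226.0 / 53.492 = 4.225 mol.
Step 1 gives a 1:1 ratio of NH4Cl to NH3, so n(NH3) = 4.225 mol.
In step 2 the NH3:H2O ratio is 4:6, so n(H2O) = 6.337 mol.
Mass of H2O = 6.337 × 18.016 = 114.2 g.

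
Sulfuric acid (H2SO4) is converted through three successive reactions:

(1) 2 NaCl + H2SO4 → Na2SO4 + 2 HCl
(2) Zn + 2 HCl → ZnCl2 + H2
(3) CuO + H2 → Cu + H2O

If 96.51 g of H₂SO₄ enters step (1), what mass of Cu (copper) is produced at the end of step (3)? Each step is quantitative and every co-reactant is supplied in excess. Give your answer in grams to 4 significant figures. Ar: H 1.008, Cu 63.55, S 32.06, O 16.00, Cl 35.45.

62.54 g

M(H2SO4) = 2(1.008) + 32.06 + 4(16.00) = 98.076 g/mol.
M(Cu) = 63.55 g/mol.
n(H2SO4) = 96.51 / 98.076 = 0.98403 mol.
Reaction (1): H2SO4→HCl ratio 1:2 ⇒ n(HCl) = 1.9681 mol.
Reaction (2): HCl→H2 ratio 2:1 ⇒ n(H2) = 0.98403 mol.
Reaction (3): H2→Cu ratio 1:1 ⇒ n(Cu) = 0.98403 mol.
Mass of Cu = 0.98403 × 63.55 = 62.535 g.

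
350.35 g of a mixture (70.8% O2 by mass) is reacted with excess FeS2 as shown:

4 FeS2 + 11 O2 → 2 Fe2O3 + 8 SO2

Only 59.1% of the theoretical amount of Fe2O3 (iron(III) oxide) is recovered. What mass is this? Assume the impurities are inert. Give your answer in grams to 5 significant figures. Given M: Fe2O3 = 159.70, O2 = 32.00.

Pure O2 available = 350.35 g × 0.708 = 248.048 g.
n(O2) = 248.048 g / 32.00 g/mol = 7.75149 mol.
From the equation the O2:Fe2O3 mole ratio is 11:2, so n(Fe2O3) = 7.75149 × 2/11 = 1.40936 mol.
Mass of Fe2O3 = 1.40936 mol × 159.70 g/mol = 225.075 g.
Actual mass collected = 225.075 g × 0.591 = 133.019 g.

133.02 g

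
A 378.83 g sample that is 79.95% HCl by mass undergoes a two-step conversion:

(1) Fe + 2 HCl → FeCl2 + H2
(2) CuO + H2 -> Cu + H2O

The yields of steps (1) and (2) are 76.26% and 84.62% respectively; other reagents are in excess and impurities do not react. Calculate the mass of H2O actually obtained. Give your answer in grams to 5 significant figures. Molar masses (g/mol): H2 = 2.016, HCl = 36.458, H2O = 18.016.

48.291 g

Pure HCl = 378.83 × 0.7995 = 302.875 g.
n(HCl) = 302.875 / 36.458 = 8.30749 mol.
Step 1 (HCl:H2 = 2:1): theoretical n(H2) = 4.15375 mol; at 76.26% yield, n(H2) = 3.16765 mol.
Step 2 (H2:H2O = 1:1): theoretical n(H2O) = 3.16765 mol, so theoretical mass = 3.16765 × 18.016 = 57.0683 g.
At 84.62% yield, actual mass of H2O = 57.0683 × 0.8462 = 48.2912 g.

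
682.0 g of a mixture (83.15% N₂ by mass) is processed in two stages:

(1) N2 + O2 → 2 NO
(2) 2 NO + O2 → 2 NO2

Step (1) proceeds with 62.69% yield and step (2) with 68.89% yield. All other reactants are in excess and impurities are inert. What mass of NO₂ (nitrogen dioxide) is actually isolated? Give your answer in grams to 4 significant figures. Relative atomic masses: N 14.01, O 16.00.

Pure N2 = 682.0 × 0.8315 = 567.08 g.
M(N2) = 2(14.01) = 28.02 g/mol.
M(NO2) = 14.01 + 2(16.00) = 46.01 g/mol.
n(N2) = 567.08 / 28.02 = 20.239 mol.
Step 1 (N2:NO = 1:2): theoretical n(NO) = 40.477 mol; at 62.69% yield, n(NO) = 25.375 mol.
Step 2 (NO:NO2 = 2:2): theoretical n(NO2) = 25.375 mol, so theoretical mass = 25.375 × 46.01 = 1167.5 g.
At 68.89% yield, actual mass of NO2 = 1167.5 × 0.6889 = 804.29 g.

804.3 g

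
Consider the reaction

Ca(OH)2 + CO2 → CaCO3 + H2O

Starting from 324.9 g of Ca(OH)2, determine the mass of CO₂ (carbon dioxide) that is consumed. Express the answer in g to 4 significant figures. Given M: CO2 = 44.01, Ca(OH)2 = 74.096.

n(Ca(OH)2) = 324.90 g / 74.096 g/mol = 4.3849 mol.
From the equation the Ca(OH)2:CO2 mole ratio is 1:1, so n(CO2) = 4.3849 × 1/1 = 4.3849 mol.
Mass of CO2 = 4.3849 mol × 44.01 g/mol = 192.98 g.

193.0 g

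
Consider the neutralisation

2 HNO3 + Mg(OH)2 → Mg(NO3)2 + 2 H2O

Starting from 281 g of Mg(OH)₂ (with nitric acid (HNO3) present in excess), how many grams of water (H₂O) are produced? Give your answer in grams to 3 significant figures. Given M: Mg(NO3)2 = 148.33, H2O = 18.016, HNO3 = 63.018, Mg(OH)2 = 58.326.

174 g

n(Mg(OH)2) = 281.0 g / 58.326 g/mol = 4.818 mol.
From the equation the Mg(OH)2:H2O mole ratio is 1:2, so n(H2O) = 4.818 × 2/1 = 9.635 mol.
Mass of H2O = 9.635 mol × 18.016 g/mol = 173.6 g.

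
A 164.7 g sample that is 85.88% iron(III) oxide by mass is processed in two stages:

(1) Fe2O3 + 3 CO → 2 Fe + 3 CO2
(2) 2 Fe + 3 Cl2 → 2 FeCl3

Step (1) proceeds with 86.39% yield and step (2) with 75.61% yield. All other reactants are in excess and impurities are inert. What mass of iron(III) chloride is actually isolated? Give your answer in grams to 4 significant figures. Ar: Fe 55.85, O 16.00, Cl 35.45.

Pure Fe2O3 = 164.7 × 0.8588 = 141.44 g.
M(Fe2O3) = 2(55.85) + 3(16.00) = 159.70 g/mol.
M(FeCl3) = 55.85 + 3(35.45) = 162.20 g/mol.
n(Fe2O3) = 141.44 / 159.70 = 0.88569 mol.
Step 1 (Fe2O3:Fe = 1:2): theoretical n(Fe) = 1.7714 mol; at 86.39% yield, n(Fe) = 1.5303 mol.
Step 2 (Fe:FeCl3 = 2:2): theoretical n(FeCl3) = 1.5303 mol, so theoretical mass = 1.5303 × 162.20 = 248.21 g.
At 75.61% yield, actual mass of FeCl3 = 248.21 × 0.7561 = 187.67 g.

187.7 g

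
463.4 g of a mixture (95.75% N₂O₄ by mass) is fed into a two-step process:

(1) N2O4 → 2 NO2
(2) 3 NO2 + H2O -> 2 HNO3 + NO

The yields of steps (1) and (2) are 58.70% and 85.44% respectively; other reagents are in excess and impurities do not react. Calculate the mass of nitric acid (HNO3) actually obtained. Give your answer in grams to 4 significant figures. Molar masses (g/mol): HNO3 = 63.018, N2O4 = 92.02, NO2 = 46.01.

203.2 g

Pure N2O4 = 463.4 × 0.9575 = 443.71 g.
n(N2O4) = 443.71 / 92.02 = 4.8218 mol.
Step 1 (N2O4:NO2 = 1:2): theoretical n(NO2) = 9.6437 mol; at 58.70% yield, n(NO2) = 5.6608 mol.
Step 2 (NO2:HNO3 = 3:2): theoretical n(HNO3) = 3.7739 mol, so theoretical mass = 3.7739 × 63.018 = 237.82 g.
At 85.44% yield, actual mass of HNO3 = 237.82 × 0.8544 = 203.20 g.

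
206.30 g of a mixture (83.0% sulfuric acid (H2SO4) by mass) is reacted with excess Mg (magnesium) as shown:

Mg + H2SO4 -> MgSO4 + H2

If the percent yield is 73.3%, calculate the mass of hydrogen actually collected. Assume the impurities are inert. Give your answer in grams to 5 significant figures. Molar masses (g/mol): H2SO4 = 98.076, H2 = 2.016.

2.5799 g

Pure H2SO4 available = 206.30 g × 0.830 = 171.229 g.
n(H2SO4) = 171.229 g / 98.076 g/mol = 1.74588 mol.
From the equation the H2SO4:H2 mole ratio is 1:1, so n(H2) = 1.74588 × 1/1 = 1.74588 mol.
Mass of H2 = 1.74588 mol × 2.016 g/mol = 3.51970 g.
Actual mass collected = 3.51970 g × 0.733 = 2.57994 g.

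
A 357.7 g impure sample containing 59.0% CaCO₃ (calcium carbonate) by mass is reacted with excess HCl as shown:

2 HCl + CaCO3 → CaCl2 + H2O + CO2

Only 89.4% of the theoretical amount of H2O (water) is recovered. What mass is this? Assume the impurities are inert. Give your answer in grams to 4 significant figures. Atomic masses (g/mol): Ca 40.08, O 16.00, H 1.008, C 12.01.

Pure CaCO3 available = 357.7 g × 0.590 = 211.04 g.
M(CaCO3) = 40.08 + 12.01 + 3(16.00) = 100.09 g/mol.
M(H2O) = 2(1.008) + 16.00 = 18.016 g/mol.
n(CaCO3) = 211.04 g / 100.09 g/mol = 2.1085 mol.
From the equation the CaCO3:H2O mole ratio is 1:1, so n(H2O) = 2.1085 × 1/1 = 2.1085 mol.
Mass of H2O = 2.1085 mol × 18.016 g/mol = 37.987 g.
Actual mass collected = 37.987 g × 0.894 = 33.961 g.

33.96 g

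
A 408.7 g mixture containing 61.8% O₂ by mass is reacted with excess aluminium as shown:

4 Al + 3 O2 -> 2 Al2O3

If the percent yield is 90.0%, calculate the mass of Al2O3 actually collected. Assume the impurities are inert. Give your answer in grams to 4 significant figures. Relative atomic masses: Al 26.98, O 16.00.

482.9 g

Pure O2 available = 408.7 g × 0.618 = 252.58 g.
M(O2) = 2(16.00) = 32.00 g/mol.
M(Al2O3) = 2(26.98) + 3(16.00) = 101.96 g/mol.
n(O2) = 252.58 g / 32.00 g/mol = 7.8930 mol.
From the equation the O2:Al2O3 mole ratio is 3:2, so n(Al2O3) = 7.8930 × 2/3 = 5.2620 mol.
Mass of Al2O3 = 5.2620 mol × 101.96 g/mol = 536.51 g.
Actual mass collected = 536.51 g × 0.900 = 482.86 g.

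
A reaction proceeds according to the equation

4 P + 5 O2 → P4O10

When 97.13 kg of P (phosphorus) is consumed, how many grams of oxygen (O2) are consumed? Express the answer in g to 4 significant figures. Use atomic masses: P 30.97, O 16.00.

M(P) = 30.97 g/mol.
M(O2) = 2(16.00) = 32.00 g/mol.
Convert: 97.13 kg = 97130 g.
n(P) = 97130 g / 30.97 g/mol = 3136.3 mol.
From the equation the P:O2 mole ratio is 4:5, so n(O2) = 3136.3 × 5/4 = 3920.3 mol.
Mass of O2 = 3920.3 mol × 32.00 g/mol = 125450 g.

125500 g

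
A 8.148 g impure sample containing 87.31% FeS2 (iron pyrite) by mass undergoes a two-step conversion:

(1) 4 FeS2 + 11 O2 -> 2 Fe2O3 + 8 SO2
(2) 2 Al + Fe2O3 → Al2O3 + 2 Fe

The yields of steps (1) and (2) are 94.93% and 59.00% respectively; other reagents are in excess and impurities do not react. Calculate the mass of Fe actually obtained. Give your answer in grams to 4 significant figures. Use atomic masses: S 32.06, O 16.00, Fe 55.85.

1.855 g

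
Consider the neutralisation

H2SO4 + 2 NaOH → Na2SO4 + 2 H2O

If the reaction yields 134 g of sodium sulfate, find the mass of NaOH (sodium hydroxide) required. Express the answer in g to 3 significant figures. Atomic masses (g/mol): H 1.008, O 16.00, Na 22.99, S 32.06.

75.5 g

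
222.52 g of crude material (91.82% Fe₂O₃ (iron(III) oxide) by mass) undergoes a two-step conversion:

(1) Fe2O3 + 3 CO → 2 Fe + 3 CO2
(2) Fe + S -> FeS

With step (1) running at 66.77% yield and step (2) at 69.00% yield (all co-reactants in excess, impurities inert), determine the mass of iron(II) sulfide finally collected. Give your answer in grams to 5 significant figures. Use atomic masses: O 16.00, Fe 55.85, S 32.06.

103.63 g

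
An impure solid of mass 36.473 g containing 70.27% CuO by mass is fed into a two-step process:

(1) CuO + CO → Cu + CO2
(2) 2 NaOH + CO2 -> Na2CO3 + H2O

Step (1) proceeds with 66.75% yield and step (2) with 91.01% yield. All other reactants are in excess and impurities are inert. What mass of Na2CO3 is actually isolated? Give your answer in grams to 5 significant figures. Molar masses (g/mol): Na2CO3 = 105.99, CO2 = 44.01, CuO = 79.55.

Pure CuO = 36.473 × 0.7027 = 25.6296 g.
n(CuO) = 25.6296 / 79.55 = 0.322182 mol.
Step 1 (CuO:CO2 = 1:1): theoretical n(CO2) = 0.322182 mol; at 66.75% yield, n(CO2) = 0.215056 mol.
Step 2 (CO2:Na2CO3 = 1:1): theoretical n(Na2CO3) = 0.215056 mol, so theoretical mass = 0.215056 × 105.99 = 22.7938 g.
At 91.01% yield, actual mass of Na2CO3 = 22.7938 × 0.9101 = 20.7447 g.

20.745 g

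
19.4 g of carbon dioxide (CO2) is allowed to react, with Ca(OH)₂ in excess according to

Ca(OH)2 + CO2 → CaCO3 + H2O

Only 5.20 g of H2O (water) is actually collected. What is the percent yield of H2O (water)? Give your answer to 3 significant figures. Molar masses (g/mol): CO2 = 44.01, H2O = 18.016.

n(CO2) = 19.40 g / 44.01 g/mol = 0.4408 mol.
From the equation the CO2:H2O mole ratio is 1:1, so n(H2O) = 0.4408 × 1/1 = 0.4408 mol.
Mass of H2O = 0.4408 mol × 18.016 g/mol = 7.942 g.
This is the theoretical yield. Percent yield = 5.20 g / 7.942 g × 100% = 65.48%.

65.5 %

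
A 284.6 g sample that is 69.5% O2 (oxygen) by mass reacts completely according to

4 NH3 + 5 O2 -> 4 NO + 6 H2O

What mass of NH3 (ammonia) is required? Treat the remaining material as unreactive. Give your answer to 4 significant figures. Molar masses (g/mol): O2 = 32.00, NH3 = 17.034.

84.23 g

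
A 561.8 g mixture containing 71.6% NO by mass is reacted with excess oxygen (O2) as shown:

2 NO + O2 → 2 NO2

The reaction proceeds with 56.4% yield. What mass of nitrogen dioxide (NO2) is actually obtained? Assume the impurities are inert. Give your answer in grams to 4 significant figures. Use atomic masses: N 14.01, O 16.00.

347.8 g

Pure NO available = 561.8 g × 0.716 = 402.25 g.
M(NO) = 14.01 + 16.00 = 30.01 g/mol.
M(NO2) = 14.01 + 2(16.00) = 46.01 g/mol.
n(NO) = 402.25 g / 30.01 g/mol = 13.404 mol.
From the equation the NO:NO2 mole ratio is 2:2, so n(NO2) = 13.404 × 2/2 = 13.404 mol.
Mass of NO2 = 13.404 mol × 46.01 g/mol = 616.71 g.
Actual mass collected = 616.71 g × 0.564 = 347.82 g.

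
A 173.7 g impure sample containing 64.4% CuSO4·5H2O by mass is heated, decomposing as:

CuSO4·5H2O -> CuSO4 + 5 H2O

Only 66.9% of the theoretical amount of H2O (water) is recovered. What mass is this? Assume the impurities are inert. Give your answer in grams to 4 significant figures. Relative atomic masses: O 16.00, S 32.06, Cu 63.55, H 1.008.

Pure CuSO4·5H2O available = 173.7 g × 0.644 = 111.86 g.
M(CuSO4·5H2O) = 63.55 + 32.06 + 9(16.00) + 10(1.008) = 249.69 g/mol.
M(H2O) = 2(1.008) + 16.00 = 18.016 g/mol.
n(CuSO4·5H2O) = 111.86 g / 249.69 g/mol = 0.44801 mol.
From the equation the CuSO4·5H2O:H2O mole ratio is 1:5, so n(H2O) = 0.44801 × 5/1 = 2.2400 mol.
Mass of H2O = 2.2400 mol × 18.016 g/mol = 40.356 g.
Actual mass collected = 40.356 g × 0.669 = 26.998 g.

27.00 g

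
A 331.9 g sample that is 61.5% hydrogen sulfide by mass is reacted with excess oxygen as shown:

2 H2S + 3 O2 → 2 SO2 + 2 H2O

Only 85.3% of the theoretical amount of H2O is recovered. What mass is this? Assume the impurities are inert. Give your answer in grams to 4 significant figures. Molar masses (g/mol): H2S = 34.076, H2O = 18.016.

Pure H2S available = 331.9 g × 0.615 = 204.12 g.
n(H2S) = 204.12 g / 34.076 g/mol = 5.9901 mol.
From the equation the H2S:H2O mole ratio is 2:2, so n(H2O) = 5.9901 × 2/2 = 5.9901 mol.
Mass of H2O = 5.9901 mol × 18.016 g/mol = 107.92 g.
Actual mass collected = 107.92 g × 0.853 = 92.054 g.

92.05 g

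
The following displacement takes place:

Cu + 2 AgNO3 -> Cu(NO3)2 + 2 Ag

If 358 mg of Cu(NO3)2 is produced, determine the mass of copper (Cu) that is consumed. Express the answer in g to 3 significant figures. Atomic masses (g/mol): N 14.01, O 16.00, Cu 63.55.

M(Cu(NO3)2) = 63.55 + 2(14.01) + 6(16.00) = 187.57 g/mol.
M(Cu) = 63.55 g/mol.
Convert: 358 mg = 0.3580 g.
n(Cu(NO3)2) = 0.3580 g / 187.57 g/mol = 0.001909 mol.
From the equation the Cu(NO3)2:Cu mole ratio is 1:1, so n(Cu) = 0.001909 × 1/1 = 0.001909 mol.
Mass of Cu = 0.001909 mol × 63.55 g/mol = 0.1213 g.

0.121 g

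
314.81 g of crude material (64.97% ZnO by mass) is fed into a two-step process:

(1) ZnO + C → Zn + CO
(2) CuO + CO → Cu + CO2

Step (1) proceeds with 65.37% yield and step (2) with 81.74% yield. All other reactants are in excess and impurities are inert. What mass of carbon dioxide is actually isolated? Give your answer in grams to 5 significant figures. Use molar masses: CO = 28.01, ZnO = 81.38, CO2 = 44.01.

Pure ZnO = 314.81 × 0.6497 = 204.532 g.
n(ZnO) = 204.532 / 81.38 = 2.51330 mol.
Step 1 (ZnO:CO = 1:1): theoretical n(CO) = 2.51330 mol; at 65.37% yield, n(CO) = 1.64294 mol.
Step 2 (CO:CO2 = 1:1): theoretical n(CO2) = 1.64294 mol, so theoretical mass = 1.64294 × 44.01 = 72.3059 g.
At 81.74% yield, actual mass of CO2 = 72.3059 × 0.8174 = 59.1028 g.

59.103 g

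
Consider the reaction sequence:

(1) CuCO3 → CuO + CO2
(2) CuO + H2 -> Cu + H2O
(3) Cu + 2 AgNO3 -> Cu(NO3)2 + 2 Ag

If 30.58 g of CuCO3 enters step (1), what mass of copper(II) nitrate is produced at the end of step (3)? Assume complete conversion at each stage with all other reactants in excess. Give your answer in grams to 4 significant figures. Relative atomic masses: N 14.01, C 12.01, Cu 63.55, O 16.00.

M(CuCO3) = 63.55 + 12.01 + 3(16.00) = 123.56 g/mol.
M(Cu(NO3)2) = 63.55 + 2(14.01) + 6(16.00) = 187.57 g/mol.
n(CuCO3) = 30.58 / 123.56 = 0.24749 mol.
Reaction (1): CuCO3→CuO ratio 1:1 ⇒ n(CuO) = 0.24749 mol.
Reaction (2): CuO→Cu ratio 1:1 ⇒ n(Cu) = 0.24749 mol.
Reaction (3): Cu→Cu(NO3)2 ratio 1:1 ⇒ n(Cu(NO3)2) = 0.24749 mol.
Mass of Cu(NO3)2 = 0.24749 × 187.57 = 46.422 g.

46.42 g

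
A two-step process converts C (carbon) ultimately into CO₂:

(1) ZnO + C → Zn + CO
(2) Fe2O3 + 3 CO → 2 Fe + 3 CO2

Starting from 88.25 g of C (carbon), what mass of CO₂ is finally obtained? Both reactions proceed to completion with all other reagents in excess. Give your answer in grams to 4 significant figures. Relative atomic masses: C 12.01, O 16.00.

323.4 g

M(C) = 12.01 g/mol.
M(CO2) = 12.01 + 2(16.00) = 44.01 g/mol.
n(C) = 88.250 / 12.01 = 7.3480 mol.
Step 1 gives a 1:1 ratio of C to CO, so n(CO) = 7.3480 mol.
In step 2 the CO:CO2 ratio is 3:3, so n(CO2) = 7.3480 mol.
Mass of CO2 = 7.3480 × 44.01 = 323.39 g.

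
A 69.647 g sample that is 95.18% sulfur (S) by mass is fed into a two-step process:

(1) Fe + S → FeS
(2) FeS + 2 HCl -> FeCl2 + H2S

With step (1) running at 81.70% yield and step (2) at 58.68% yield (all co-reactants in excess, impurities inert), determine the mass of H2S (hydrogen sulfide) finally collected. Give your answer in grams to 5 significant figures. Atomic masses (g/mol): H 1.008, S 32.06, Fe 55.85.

33.779 g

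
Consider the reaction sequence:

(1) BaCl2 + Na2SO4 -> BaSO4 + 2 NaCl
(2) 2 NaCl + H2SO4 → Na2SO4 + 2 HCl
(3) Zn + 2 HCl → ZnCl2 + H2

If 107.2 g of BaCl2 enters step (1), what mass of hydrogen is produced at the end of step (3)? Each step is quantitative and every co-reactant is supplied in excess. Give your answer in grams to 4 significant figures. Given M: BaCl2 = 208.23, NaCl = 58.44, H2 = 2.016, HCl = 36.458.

1.038 g

n(BaCl2) = 107.2 / 208.23 = 0.51482 mol.
Reaction (1): BaCl2→NaCl ratio 1:2 ⇒ n(NaCl) = 1.0296 mol.
Reaction (2): NaCl→HCl ratio 2:2 ⇒ n(HCl) = 1.0296 mol.
Reaction (3): HCl→H2 ratio 2:1 ⇒ n(H2) = 0.51482 mol.
Mass of H2 = 0.51482 × 2.016 = 1.0379 g.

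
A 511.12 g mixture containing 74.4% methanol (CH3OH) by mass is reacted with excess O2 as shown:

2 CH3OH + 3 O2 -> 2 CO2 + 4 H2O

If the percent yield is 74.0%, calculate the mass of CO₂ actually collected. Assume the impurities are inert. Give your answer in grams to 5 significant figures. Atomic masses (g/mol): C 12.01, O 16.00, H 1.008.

Pure CH3OH available = 511.12 g × 0.744 = 380.273 g.
M(CH3OH) = 12.01 + 4(1.008) + 16.00 = 32.042 g/mol.
M(CO2) = 12.01 + 2(16.00) = 44.01 g/mol.
n(CH3OH) = 380.273 g / 32.042 g/mol = 11.8680 mol.
From the equation the CH3OH:CO2 mole ratio is 2:2, so n(CO2) = 11.8680 × 2/2 = 11.8680 mol.
Mass of CO2 = 11.8680 mol × 44.01 g/mol = 522.309 g.
Actual mass collected = 522.309 g × 0.740 = 386.509 g.

386.51 g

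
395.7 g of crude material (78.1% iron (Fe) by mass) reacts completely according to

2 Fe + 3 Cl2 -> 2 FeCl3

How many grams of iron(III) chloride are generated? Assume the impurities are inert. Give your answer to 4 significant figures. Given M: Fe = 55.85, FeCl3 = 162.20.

897.5 g

Mass of pure Fe = 395.7 g × 0.781 = 309.04 g.
n(Fe) = 309.04 g / 55.85 g/mol = 5.5334 mol.
From the equation the Fe:FeCl3 mole ratio is 2:2, so n(FeCl3) = 5.5334 × 2/2 = 5.5334 mol.
Mass of FeCl3 = 5.5334 mol × 162.20 g/mol = 897.52 g.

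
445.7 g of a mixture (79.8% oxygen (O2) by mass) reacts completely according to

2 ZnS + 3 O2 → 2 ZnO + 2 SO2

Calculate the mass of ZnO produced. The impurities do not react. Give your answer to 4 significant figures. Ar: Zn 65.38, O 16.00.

603.0 g

Mass of pure O2 = 445.7 g × 0.798 = 355.67 g.
M(O2) = 2(16.00) = 32.00 g/mol.
M(ZnO) = 65.38 + 16.00 = 81.38 g/mol.
n(O2) = 355.67 g / 32.00 g/mol = 11.115 mol.
From the equation the O2:ZnO mole ratio is 3:2, so n(ZnO) = 11.115 × 2/3 = 7.4098 mol.
Mass of ZnO = 7.4098 mol × 81.38 g/mol = 603.01 g.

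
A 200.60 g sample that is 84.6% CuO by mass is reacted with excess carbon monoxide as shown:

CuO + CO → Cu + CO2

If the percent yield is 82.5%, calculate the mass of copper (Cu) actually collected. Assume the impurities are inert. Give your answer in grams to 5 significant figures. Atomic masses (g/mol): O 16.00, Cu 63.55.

111.85 g

Pure CuO available = 200.60 g × 0.846 = 169.708 g.
M(CuO) = 63.55 + 16.00 = 79.55 g/mol.
M(Cu) = 63.55 g/mol.
n(CuO) = 169.708 g / 79.55 g/mol = 2.13335 mol.
From the equation the CuO:Cu mole ratio is 1:1, so n(Cu) = 2.13335 × 1/1 = 2.13335 mol.
Mass of Cu = 2.13335 mol × 63.55 g/mol = 135.574 g.
Actual mass collected = 135.574 g × 0.825 = 111.849 g.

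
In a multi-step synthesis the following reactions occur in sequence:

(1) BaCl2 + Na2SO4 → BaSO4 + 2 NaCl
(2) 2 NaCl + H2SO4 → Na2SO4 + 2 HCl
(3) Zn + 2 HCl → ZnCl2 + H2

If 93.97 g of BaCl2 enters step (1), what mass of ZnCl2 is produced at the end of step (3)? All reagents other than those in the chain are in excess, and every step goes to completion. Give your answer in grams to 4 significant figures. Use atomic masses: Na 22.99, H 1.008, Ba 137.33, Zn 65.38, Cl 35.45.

M(BaCl2) = 137.33 + 2(35.45) = 208.23 g/mol.
M(ZnCl2) = 65.38 + 2(35.45) = 136.28 g/mol.
n(BaCl2) = 93.97 / 208.23 = 0.45128 mol.
Reaction (1): BaCl2→NaCl ratio 1:2 ⇒ n(NaCl) = 0.90256 mol.
Reaction (2): NaCl→HCl ratio 2:2 ⇒ n(HCl) = 0.90256 mol.
Reaction (3): HCl→ZnCl2 ratio 2:1 ⇒ n(ZnCl2) = 0.45128 mol.
Mass of ZnCl2 = 0.45128 × 136.28 = 61.500 g.

61.50 g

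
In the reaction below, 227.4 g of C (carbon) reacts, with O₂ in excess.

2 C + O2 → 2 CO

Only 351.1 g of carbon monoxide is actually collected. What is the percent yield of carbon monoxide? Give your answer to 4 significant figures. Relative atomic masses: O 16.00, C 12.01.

M(C) = 12.01 g/mol.
M(CO) = 12.01 + 16.00 = 28.01 g/mol.
n(C) = 227.40 g / 12.01 g/mol = 18.934 mol.
From the equation the C:CO mole ratio is 2:2, so n(CO) = 18.934 × 2/2 = 18.934 mol.
Mass of CO = 18.934 mol × 28.01 g/mol = 530.35 g.
This is the theoretical yield. Percent yield = 351.1 g / 530.35 g × 100% = 66.202%.

66.20 %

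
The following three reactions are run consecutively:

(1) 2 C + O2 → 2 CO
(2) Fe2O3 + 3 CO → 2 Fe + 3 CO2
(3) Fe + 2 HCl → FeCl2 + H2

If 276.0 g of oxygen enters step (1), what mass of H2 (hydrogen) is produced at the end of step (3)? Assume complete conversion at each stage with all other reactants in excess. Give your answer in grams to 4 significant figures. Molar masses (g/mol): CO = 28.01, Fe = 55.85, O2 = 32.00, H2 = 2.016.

n(O2) = 276.0 / 32.00 = 8.6250 mol.
Reaction (1): O2→CO ratio 1:2 ⇒ n(CO) = 17.250 mol.
Reaction (2): CO→Fe ratio 3:2 ⇒ n(Fe) = 11.500 mol.
Reaction (3): Fe→H2 ratio 1:1 ⇒ n(H2) = 11.500 mol.
Mass of H2 = 11.500 × 2.016 = 23.184 g.

23.18 g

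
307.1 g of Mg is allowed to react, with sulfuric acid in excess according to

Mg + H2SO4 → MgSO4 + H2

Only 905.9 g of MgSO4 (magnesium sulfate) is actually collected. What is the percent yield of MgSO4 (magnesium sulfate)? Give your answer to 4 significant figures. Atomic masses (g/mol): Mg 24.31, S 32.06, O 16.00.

59.58 %

M(Mg) = 24.31 g/mol.
M(MgSO4) = 24.31 + 32.06 + 4(16.00) = 120.37 g/mol.
n(Mg) = 307.10 g / 24.31 g/mol = 12.633 mol.
From the equation the Mg:MgSO4 mole ratio is 1:1, so n(MgSO4) = 12.633 × 1/1 = 12.633 mol.
Mass of MgSO4 = 12.633 mol × 120.37 g/mol = 1520.6 g.
This is the theoretical yield. Percent yield = 905.9 g / 1520.6 g × 100% = 59.575%.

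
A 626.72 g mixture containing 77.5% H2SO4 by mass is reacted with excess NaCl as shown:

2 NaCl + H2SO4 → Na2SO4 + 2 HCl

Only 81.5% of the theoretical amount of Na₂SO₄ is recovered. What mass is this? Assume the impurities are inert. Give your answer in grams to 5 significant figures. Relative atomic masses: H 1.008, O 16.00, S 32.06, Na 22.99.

Pure H2SO4 available = 626.72 g × 0.775 = 485.708 g.
M(H2SO4) = 2(1.008) + 32.06 + 4(16.00) = 98.076 g/mol.
M(Na2SO4) = 2(22.99) + 32.06 + 4(16.00) = 142.04 g/mol.
n(H2SO4) = 485.708 g / 98.076 g/mol = 4.95236 mol.
From the equation the H2SO4:Na2SO4 mole ratio is 1:1, so n(Na2SO4) = 4.95236 × 1/1 = 4.95236 mol.
Mass of Na2SO4 = 4.95236 mol × 142.04 g/mol = 703.434 g.
Actual mass collected = 703.434 g × 0.815 = 573.298 g.

573.30 g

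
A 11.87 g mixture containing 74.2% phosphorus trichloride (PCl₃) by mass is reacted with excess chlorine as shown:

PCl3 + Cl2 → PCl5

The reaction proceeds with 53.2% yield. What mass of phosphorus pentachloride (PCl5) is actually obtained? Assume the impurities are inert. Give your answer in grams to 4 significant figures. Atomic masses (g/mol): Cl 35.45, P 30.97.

7.105 g

Pure PCl3 available = 11.87 g × 0.742 = 8.8075 g.
M(PCl3) = 30.97 + 3(35.45) = 137.32 g/mol.
M(PCl5) = 30.97 + 5(35.45) = 208.22 g/mol.
n(PCl3) = 8.8075 g / 137.32 g/mol = 0.064139 mol.
From the equation the PCl3:PCl5 mole ratio is 1:1, so n(PCl5) = 0.064139 × 1/1 = 0.064139 mol.
Mass of PCl5 = 0.064139 mol × 208.22 g/mol = 13.355 g.
Actual mass collected = 13.355 g × 0.532 = 7.1048 g.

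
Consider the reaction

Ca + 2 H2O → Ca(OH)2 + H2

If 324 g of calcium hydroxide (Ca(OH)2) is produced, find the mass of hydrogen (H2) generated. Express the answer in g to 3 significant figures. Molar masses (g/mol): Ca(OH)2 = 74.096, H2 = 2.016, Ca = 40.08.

8.82 g

n(Ca(OH)2) = 324.0 g / 74.096 g/mol = 4.373 mol.
From the equation the Ca(OH)2:H2 mole ratio is 1:1, so n(H2) = 4.373 × 1/1 = 4.373 mol.
Mass of H2 = 4.373 mol × 2.016 g/mol = 8.815 g.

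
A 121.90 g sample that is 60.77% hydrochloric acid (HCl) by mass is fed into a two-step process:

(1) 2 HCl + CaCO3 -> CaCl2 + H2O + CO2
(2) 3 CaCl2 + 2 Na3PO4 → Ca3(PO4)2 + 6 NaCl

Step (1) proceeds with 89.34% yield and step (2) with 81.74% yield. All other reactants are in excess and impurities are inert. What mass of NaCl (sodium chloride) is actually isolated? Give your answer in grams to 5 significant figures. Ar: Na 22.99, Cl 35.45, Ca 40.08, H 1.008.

Pure HCl = 121.90 × 0.6077 = 74.0786 g.
M(HCl) = 1.008 + 35.45 = 36.458 g/mol.
M(NaCl) = 22.99 + 35.45 = 58.44 g/mol.
n(HCl) = 74.0786 / 36.458 = 2.03189 mol.
Step 1 (HCl:CaCl2 = 2:1): theoretical n(CaCl2) = 1.01594 mol; at 89.34% yield, n(CaCl2) = 0.907645 mol.
Step 2 (CaCl2:NaCl = 3:6): theoretical n(NaCl) = 1.81529 mol, so theoretical mass = 1.81529 × 58.44 = 106.086 g.
At 81.74% yield, actual mass of NaCl = 106.086 × 0.8174 = 86.7143 g.

86.714 g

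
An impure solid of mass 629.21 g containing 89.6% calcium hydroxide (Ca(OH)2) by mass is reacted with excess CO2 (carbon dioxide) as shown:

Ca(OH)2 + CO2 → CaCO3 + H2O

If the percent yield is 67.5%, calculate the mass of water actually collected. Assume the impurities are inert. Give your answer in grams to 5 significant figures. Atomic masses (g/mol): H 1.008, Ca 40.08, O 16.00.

92.528 g

Pure Ca(OH)2 available = 629.21 g × 0.896 = 563.772 g.
M(Ca(OH)2) = 40.08 + 2(16.00) + 2(1.008) = 74.096 g/mol.
M(H2O) = 2(1.008) + 16.00 = 18.016 g/mol.
n(Ca(OH)2) = 563.772 g / 74.096 g/mol = 7.60867 mol.
From the equation the Ca(OH)2:H2O mole ratio is 1:1, so n(H2O) = 7.60867 × 1/1 = 7.60867 mol.
Mass of H2O = 7.60867 mol × 18.016 g/mol = 137.078 g.
Actual mass collected = 137.078 g × 0.675 = 92.5275 g.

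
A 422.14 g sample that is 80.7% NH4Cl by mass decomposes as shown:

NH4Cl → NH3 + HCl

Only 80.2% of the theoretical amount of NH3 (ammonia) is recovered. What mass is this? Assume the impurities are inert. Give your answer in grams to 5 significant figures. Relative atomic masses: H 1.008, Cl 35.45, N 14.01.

87.003 g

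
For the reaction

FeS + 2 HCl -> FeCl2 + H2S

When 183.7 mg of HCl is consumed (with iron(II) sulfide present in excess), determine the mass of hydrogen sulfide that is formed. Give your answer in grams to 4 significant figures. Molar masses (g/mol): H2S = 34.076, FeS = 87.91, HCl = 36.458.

Convert: 183.7 mg = 0.18370 g.
n(HCl) = 0.18370 g / 36.458 g/mol = 0.0050387 mol.
From the equation the HCl:H2S mole ratio is 2:1, so n(H2S) = 0.0050387 × 1/2 = 0.0025193 mol.
Mass of H2S = 0.0025193 mol × 34.076 g/mol = 0.085849 g.

0.08585 g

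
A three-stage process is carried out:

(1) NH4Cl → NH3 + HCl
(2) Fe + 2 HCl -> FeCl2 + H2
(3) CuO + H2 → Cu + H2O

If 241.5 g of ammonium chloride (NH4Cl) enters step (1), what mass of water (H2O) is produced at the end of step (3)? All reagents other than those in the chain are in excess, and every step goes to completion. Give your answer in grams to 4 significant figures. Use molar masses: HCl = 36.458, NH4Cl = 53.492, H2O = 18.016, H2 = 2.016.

n(NH4Cl) = 241.5 / 53.492 = 4.5147 mol.
Reaction (1): NH4Cl→HCl ratio 1:1 ⇒ n(HCl) = 4.5147 mol.
Reaction (2): HCl→H2 ratio 2:1 ⇒ n(H2) = 2.2573 mol.
Reaction (3): H2→H2O ratio 1:1 ⇒ n(H2O) = 2.2573 mol.
Mass of H2O = 2.2573 × 18.016 = 40.668 g.

40.67 g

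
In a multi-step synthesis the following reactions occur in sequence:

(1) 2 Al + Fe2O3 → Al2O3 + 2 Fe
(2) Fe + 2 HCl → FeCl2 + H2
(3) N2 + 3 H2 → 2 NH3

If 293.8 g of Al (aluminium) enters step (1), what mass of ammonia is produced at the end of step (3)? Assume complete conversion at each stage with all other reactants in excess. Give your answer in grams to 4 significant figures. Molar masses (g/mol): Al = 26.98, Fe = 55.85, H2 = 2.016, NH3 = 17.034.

123.7 g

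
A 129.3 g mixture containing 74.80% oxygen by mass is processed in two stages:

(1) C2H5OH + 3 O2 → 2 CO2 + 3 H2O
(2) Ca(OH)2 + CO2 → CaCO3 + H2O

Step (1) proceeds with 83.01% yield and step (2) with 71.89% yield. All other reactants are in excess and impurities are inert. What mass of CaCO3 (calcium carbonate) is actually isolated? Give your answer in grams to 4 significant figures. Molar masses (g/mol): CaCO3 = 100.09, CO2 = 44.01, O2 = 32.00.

120.4 g

Pure O2 = 129.3 × 0.7480 = 96.716 g.
n(O2) = 96.716 / 32.00 = 3.0224 mol.
Step 1 (O2:CO2 = 3:2): theoretical n(CO2) = 2.0149 mol; at 83.01% yield, n(CO2) = 1.6726 mol.
Step 2 (CO2:CaCO3 = 1:1): theoretical n(CaCO3) = 1.6726 mol, so theoretical mass = 1.6726 × 100.09 = 167.41 g.
At 71.89% yield, actual mass of CaCO3 = 167.41 × 0.7189 = 120.35 g.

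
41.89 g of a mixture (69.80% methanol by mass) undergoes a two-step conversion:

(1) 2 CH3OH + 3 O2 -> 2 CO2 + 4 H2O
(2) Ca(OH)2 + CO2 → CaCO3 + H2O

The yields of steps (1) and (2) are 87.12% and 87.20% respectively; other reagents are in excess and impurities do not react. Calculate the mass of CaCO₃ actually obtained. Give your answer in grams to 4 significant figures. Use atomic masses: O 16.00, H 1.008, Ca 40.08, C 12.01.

Pure CH3OH = 41.89 × 0.6980 = 29.239 g.
M(CH3OH) = 12.01 + 4(1.008) + 16.00 = 32.042 g/mol.
M(CaCO3) = 40.08 + 12.01 + 3(16.00) = 100.09 g/mol.
n(CH3OH) = 29.239 / 32.042 = 0.91253 mol.
Step 1 (CH3OH:CO2 = 2:2): theoretical n(CO2) = 0.91253 mol; at 87.12% yield, n(CO2) = 0.79499 mol.
Step 2 (CO2:CaCO3 = 1:1): theoretical n(CaCO3) = 0.79499 mol, so theoretical mass = 0.79499 × 100.09 = 79.571 g.
At 87.20% yield, actual mass of CaCO3 = 79.571 × 0.8720 = 69.386 g.

69.39 g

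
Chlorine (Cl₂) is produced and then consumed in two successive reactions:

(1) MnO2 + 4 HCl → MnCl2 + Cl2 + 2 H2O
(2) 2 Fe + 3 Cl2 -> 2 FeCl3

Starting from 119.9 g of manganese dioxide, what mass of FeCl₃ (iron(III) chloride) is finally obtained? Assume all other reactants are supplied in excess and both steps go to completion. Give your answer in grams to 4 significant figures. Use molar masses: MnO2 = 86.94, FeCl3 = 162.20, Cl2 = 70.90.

n(MnO2) = 119.90 / 86.94 = 1.3791 mol.
Step 1 gives a 1:1 ratio of MnO2 to Cl2, so n(Cl2) = 1.3791 mol.
In step 2 the Cl2:FeCl3 ratio is 3:2, so n(FeCl3) = 0.91941 mol.
Mass of FeCl3 = 0.91941 × 162.20 = 149.13 g.

149.1 g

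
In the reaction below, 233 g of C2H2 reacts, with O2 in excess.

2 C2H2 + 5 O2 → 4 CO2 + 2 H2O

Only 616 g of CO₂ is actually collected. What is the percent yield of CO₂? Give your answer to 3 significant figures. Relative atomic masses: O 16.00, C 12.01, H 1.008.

M(C2H2) = 2(12.01) + 2(1.008) = 26.036 g/mol.
M(CO2) = 12.01 + 2(16.00) = 44.01 g/mol.
n(C2H2) = 233.0 g / 26.036 g/mol = 8.949 mol.
From the equation the C2H2:CO2 mole ratio is 2:4, so n(CO2) = 8.949 × 4/2 = 17.90 mol.
Mass of CO2 = 17.90 mol × 44.01 g/mol = 787.7 g.
This is the theoretical yield. Percent yield = 616 g / 787.7 g × 100% = 78.20%.

78.2 %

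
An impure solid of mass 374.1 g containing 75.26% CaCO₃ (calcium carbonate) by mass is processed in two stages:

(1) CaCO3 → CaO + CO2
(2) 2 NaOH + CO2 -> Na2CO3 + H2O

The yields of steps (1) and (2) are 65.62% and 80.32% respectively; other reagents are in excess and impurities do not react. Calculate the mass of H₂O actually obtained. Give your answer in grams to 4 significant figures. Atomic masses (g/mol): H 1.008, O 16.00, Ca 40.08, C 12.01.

Pure CaCO3 = 374.1 × 0.7526 = 281.55 g.
M(CaCO3) = 40.08 + 12.01 + 3(16.00) = 100.09 g/mol.
M(H2O) = 2(1.008) + 16.00 = 18.016 g/mol.
n(CaCO3) = 281.55 / 100.09 = 2.8129 mol.
Step 1 (CaCO3:CO2 = 1:1): theoretical n(CO2) = 2.8129 mol; at 65.62% yield, n(CO2) = 1.8459 mol.
Step 2 (CO2:H2O = 1:1): theoretical n(H2O) = 1.8459 mol, so theoretical mass = 1.8459 × 18.016 = 33.255 g.
At 80.32% yield, actual mass of H2O = 33.255 × 0.8032 = 26.710 g.

26.71 g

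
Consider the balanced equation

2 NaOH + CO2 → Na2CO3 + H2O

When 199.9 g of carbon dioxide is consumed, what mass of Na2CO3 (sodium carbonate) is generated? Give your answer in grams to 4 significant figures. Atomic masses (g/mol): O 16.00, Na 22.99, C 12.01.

481.4 g

M(CO2) = 12.01 + 2(16.00) = 44.01 g/mol.
M(Na2CO3) = 2(22.99) + 12.01 + 3(16.00) = 105.99 g/mol.
n(CO2) = 199.90 g / 44.01 g/mol = 4.5421 mol.
From the equation the CO2:Na2CO3 mole ratio is 1:1, so n(Na2CO3) = 4.5421 × 1/1 = 4.5421 mol.
Mass of Na2CO3 = 4.5421 mol × 105.99 g/mol = 481.42 g.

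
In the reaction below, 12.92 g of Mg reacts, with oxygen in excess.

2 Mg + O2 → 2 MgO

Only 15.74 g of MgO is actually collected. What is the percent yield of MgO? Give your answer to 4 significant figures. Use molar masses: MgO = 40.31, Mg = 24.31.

73.47 %

n(Mg) = 12.920 g / 24.31 g/mol = 0.53147 mol.
From the equation the Mg:MgO mole ratio is 2:2, so n(MgO) = 0.53147 × 2/2 = 0.53147 mol.
Mass of MgO = 0.53147 mol × 40.31 g/mol = 21.423 g.
This is the theoretical yield. Percent yield = 15.74 g / 21.423 g × 100% = 73.471%.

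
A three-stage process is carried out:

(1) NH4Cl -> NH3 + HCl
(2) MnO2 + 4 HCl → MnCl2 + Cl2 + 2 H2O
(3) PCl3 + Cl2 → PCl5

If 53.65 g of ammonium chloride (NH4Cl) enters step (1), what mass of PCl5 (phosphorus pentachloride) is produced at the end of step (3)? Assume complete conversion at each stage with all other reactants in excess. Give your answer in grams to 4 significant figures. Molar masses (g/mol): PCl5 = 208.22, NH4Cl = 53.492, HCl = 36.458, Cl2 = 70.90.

n(NH4Cl) = 53.65 / 53.492 = 1.0030 mol.
Reaction (1): NH4Cl→HCl ratio 1:1 ⇒ n(HCl) = 1.0030 mol.
Reaction (2): HCl→Cl2 ratio 4:1 ⇒ n(Cl2) = 0.25074 mol.
Reaction (3): Cl2→PCl5 ratio 1:1 ⇒ n(PCl5) = 0.25074 mol.
Mass of PCl5 = 0.25074 × 208.22 = 52.209 g.

52.21 g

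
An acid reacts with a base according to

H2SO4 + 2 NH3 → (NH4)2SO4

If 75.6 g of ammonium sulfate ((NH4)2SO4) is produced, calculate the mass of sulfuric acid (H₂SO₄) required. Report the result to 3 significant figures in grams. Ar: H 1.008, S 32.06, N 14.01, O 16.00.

M((NH4)2SO4) = 2(14.01) + 8(1.008) + 32.06 + 4(16.00) = 132.144 g/mol.
M(H2SO4) = 2(1.008) + 32.06 + 4(16.00) = 98.076 g/mol.
n((NH4)2SO4) = 75.60 g / 132.144 g/mol = 0.5721 mol.
From the equation the (NH4)2SO4:H2SO4 mole ratio is 1:1, so n(H2SO4) = 0.5721 × 1/1 = 0.5721 mol.
Mass of H2SO4 = 0.5721 mol × 98.076 g/mol = 56.11 g.

56.1 g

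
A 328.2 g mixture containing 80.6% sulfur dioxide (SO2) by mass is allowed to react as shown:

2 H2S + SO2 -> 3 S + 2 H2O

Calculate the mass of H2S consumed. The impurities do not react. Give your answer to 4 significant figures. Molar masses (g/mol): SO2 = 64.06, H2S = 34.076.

281.4 g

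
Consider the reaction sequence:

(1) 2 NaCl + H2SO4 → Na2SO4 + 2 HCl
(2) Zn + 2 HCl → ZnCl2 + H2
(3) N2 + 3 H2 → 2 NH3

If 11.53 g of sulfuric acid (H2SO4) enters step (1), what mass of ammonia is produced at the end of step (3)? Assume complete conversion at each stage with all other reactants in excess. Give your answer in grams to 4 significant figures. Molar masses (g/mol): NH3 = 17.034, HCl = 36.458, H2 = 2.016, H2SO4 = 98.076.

1.335 g

n(H2SO4) = 11.53 / 98.076 = 0.11756 mol.
Reaction (1): H2SO4→HCl ratio 1:2 ⇒ n(HCl) = 0.23512 mol.
Reaction (2): HCl→H2 ratio 2:1 ⇒ n(H2) = 0.11756 mol.
Reaction (3): H2→NH3 ratio 3:2 ⇒ n(NH3) = 0.078375 mol.
Mass of NH3 = 0.078375 × 17.034 = 1.3350 g.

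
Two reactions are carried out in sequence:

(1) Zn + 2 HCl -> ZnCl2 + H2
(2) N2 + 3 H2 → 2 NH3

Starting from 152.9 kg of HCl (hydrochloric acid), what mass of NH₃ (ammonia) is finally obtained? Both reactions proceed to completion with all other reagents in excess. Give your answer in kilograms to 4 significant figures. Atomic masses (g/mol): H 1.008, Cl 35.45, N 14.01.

M(HCl) = 1.008 + 35.45 = 36.458 g/mol.
M(NH3) = 14.01 + 3(1.008) = 17.034 g/mol.
152.9 kg = 152900 g.
n(HCl) = 152900 / 36.458 = 4193.9 mol.
Step 1 gives a 2:1 ratio of HCl to H2, so n(H2) = 2096.9 mol.
In step 2 the H2:NH3 ratio is 3:2, so n(NH3) = 1398.0 mol.
Mass of NH3 = 1398.0 × 17.034 = 23813 g = 23.81 kg.

23.81 kg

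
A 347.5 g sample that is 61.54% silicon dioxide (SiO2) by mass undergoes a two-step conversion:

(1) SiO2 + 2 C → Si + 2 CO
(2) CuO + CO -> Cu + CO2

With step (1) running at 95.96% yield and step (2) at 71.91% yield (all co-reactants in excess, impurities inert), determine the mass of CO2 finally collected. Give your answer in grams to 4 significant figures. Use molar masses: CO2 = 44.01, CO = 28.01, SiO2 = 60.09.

216.2 g

Pure SiO2 = 347.5 × 0.6154 = 213.85 g.
n(SiO2) = 213.85 / 60.09 = 3.5589 mol.
Step 1 (SiO2:CO = 1:2): theoretical n(CO) = 7.1177 mol; at 95.96% yield, n(CO) = 6.8302 mol.
Step 2 (CO:CO2 = 1:1): theoretical n(CO2) = 6.8302 mol, so theoretical mass = 6.8302 × 44.01 = 300.59 g.
At 71.91% yield, actual mass of CO2 = 300.59 × 0.7191 = 216.16 g.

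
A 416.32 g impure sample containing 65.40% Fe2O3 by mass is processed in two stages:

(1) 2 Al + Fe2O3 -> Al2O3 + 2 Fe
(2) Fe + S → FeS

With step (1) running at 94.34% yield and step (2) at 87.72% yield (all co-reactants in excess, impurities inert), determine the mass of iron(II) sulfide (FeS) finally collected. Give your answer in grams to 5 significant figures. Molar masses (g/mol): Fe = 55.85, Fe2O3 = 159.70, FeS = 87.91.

248.06 g

Pure Fe2O3 = 416.32 × 0.6540 = 272.273 g.
n(Fe2O3) = 272.273 / 159.70 = 1.70490 mol.
Step 1 (Fe2O3:Fe = 1:2): theoretical n(Fe) = 3.40981 mol; at 94.34% yield, n(Fe) = 3.21681 mol.
Step 2 (Fe:FeS = 1:1): theoretical n(FeS) = 3.21681 mol, so theoretical mass = 3.21681 × 87.91 = 282.790 g.
At 87.72% yield, actual mass of FeS = 282.790 × 0.8772 = 248.064 g.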